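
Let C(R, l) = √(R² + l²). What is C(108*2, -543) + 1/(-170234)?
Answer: -1/170234 + 3*√37945 ≈ 584.38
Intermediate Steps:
C(108*2, -543) + 1/(-170234) = √((108*2)² + (-543)²) + 1/(-170234) = √(216² + 294849) - 1/170234 = √(46656 + 294849) - 1/170234 = √341505 - 1/170234 = 3*√37945 - 1/170234 = -1/170234 + 3*√37945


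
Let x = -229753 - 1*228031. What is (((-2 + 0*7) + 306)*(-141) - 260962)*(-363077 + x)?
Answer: 249398914186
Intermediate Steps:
x = -457784 (x = -229753 - 228031 = -457784)
(((-2 + 0*7) + 306)*(-141) - 260962)*(-363077 + x) = (((-2 + 0*7) + 306)*(-141) - 260962)*(-363077 - 457784) = (((-2 + 0) + 306)*(-141) - 260962)*(-820861) = ((-2 + 306)*(-141) - 260962)*(-820861) = (304*(-141) - 260962)*(-820861) = (-42864 - 260962)*(-820861) = -303826*(-820861) = 249398914186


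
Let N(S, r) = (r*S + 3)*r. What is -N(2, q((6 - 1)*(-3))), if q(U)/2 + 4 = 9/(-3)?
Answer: -350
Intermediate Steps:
q(U) = -14 (q(U) = -8 + 2*(9/(-3)) = -8 + 2*(9*(-1/3)) = -8 + 2*(-3) = -8 - 6 = -14)
N(S, r) = r*(3 + S*r) (N(S, r) = (S*r + 3)*r = (3 + S*r)*r = r*(3 + S*r))
-N(2, q((6 - 1)*(-3))) = -(-14)*(3 + 2*(-14)) = -(-14)*(3 - 28) = -(-14)*(-25) = -1*350 = -350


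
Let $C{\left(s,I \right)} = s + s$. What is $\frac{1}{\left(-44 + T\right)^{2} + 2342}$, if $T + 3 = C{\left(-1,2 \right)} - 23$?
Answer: $\frac{1}{7526} \approx 0.00013287$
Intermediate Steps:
$C{\left(s,I \right)} = 2 s$
$T = -28$ ($T = -3 + \left(2 \left(-1\right) - 23\right) = -3 - 25 = -28$)
$\frac{1}{\left(-44 + T\right)^{2} + 2342} = \frac{1}{\left(-44 - 28\right)^{2} + 2342} = \frac{1}{\left(-72\right)^{2} + 2342} = \frac{1}{5184 + 2342} = \frac{1}{7526}$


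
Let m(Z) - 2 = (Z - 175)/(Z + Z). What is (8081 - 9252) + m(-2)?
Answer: -4499/4 ≈ -1124.8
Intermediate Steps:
m(Z) = 2 + (-175 + Z)/(2*Z) (m(Z) = 2 + (Z - 175)/(Z + Z) = 2 + (-175 + Z)/((2*Z)) = 2 + (-175 + Z)*(1/(2*Z)) = 2 + (-175 + Z)/(2*Z))
(8081 - 9252) + m(-2) = (8081 - 9252) + (5/2)*(-35 - 2)/(-2) = -1171 + (5/2)*(-½)*(-37) = -1171 + 185/4 = -4499/4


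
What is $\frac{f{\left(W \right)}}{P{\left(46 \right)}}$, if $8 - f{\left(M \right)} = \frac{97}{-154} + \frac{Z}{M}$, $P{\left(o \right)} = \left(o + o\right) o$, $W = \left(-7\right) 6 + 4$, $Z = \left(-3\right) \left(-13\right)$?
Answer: $\frac{14127}{6191416} \approx 0.0022817$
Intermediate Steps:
$Z = 39$
$W = -38$ ($W = -42 + 4 = -38$)
$P{\left(o \right)} = 2 o^{2}$ ($P{\left(o \right)} = 2 o o = 2 o^{2}$)
$f{\left(M \right)} = \frac{1329}{154} - \frac{39}{M}$ ($f{\left(M \right)} = 8 - \left(\frac{97}{-154} + \frac{39}{M}\right) = 8 - \left(97 \left(- \frac{1}{154}\right) + \frac{39}{M}\right) = 8 - \left(- \frac{97}{154} + \frac{39}{M}\right) = 8 + \left(\frac{97}{154} - \frac{39}{M}\right) = \frac{1329}{154} - \frac{39}{M}$)
$\frac{f{\left(W \right)}}{P{\left(46 \right)}} = \frac{\frac{1329}{154} - \frac{39}{-38}}{2 \cdot 46^{2}} = \frac{\frac{1329}{154} - - \frac{39}{38}}{2 \cdot 2116} = \frac{\frac{1329}{154} + \frac{39}{38}}{4232} = \frac{14127}{1463} \cdot \frac{1}{4232} = \frac{14127}{6191416}$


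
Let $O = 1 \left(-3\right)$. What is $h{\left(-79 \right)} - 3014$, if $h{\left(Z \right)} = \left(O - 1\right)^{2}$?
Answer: $-2998$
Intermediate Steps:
$O = -3$
$h{\left(Z \right)} = 16$ ($h{\left(Z \right)} = \left(-3 - 1\right)^{2} = \left(-4\right)^{2} = 16$)
$h{\left(-79 \right)} - 3014 = 16 - 3014 = -2998$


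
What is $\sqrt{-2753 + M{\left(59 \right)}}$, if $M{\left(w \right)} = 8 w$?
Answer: $i \sqrt{2281} \approx 47.76 i$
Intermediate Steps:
$\sqrt{-2753 + M{\left(59 \right)}} = \sqrt{-2753 + 8 \cdot 59} = \sqrt{-2753 + 472} = \sqrt{-2281} = i \sqrt{2281}$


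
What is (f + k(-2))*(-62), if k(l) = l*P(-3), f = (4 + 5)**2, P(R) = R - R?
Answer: -5022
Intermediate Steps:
P(R) = 0
f = 81 (f = 9**2 = 81)
k(l) = 0 (k(l) = l*0 = 0)
(f + k(-2))*(-62) = (81 + 0)*(-62) = 81*(-62) = -5022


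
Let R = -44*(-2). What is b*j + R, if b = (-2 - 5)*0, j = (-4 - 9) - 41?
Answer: 88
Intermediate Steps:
j = -54 (j = -13 - 41 = -54)
b = 0 (b = -7*0 = 0)
R = 88
b*j + R = 0*(-54) + 88 = 0 + 88 = 88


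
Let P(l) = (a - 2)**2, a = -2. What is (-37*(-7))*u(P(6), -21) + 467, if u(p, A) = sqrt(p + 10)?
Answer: 467 + 259*sqrt(26) ≈ 1787.6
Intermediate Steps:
P(l) = 16 (P(l) = (-2 - 2)**2 = (-4)**2 = 16)
u(p, A) = sqrt(10 + p)
(-37*(-7))*u(P(6), -21) + 467 = (-37*(-7))*sqrt(10 + 16) + 467 = 259*sqrt(26) + 467 = 467 + 259*sqrt(26)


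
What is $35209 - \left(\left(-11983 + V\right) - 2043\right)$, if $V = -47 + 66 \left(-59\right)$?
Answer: $53176$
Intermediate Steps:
$V = -3941$ ($V = -47 - 3894 = -3941$)
$35209 - \left(\left(-11983 + V\right) - 2043\right) = 35209 - \left(\left(-11983 - 3941\right) - 2043\right) = 35209 - \left(-15924 - 2043\right) = 35209 - -17967 = 35209 + 17967 = 53176$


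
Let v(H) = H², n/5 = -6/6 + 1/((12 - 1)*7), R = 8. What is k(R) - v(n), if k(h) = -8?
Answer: -191832/5929 ≈ -32.355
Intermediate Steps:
n = -380/77 (n = 5*(-6/6 + 1/((12 - 1)*7)) = 5*(-6*⅙ + (⅐)/11) = 5*(-1 + (1/11)*(⅐)) = 5*(-1 + 1/77) = 5*(-76/77) = -380/77 ≈ -4.9351)
k(R) - v(n) = -8 - (-380/77)² = -8 - 1*144400/5929 = -8 - 144400/5929 = -191832/5929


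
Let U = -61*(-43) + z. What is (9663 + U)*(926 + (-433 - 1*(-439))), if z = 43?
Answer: 11490628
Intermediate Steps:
U = 2666 (U = -61*(-43) + 43 = 2623 + 43 = 2666)
(9663 + U)*(926 + (-433 - 1*(-439))) = (9663 + 2666)*(926 + (-433 - 1*(-439))) = 12329*(926 + (-433 + 439)) = 12329*(926 + 6) = 12329*932 = 11490628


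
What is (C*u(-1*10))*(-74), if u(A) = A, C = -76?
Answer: -56240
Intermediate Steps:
(C*u(-1*10))*(-74) = -(-76)*10*(-74) = -76*(-10)*(-74) = 760*(-74) = -56240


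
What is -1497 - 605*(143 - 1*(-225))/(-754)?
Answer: -453049/377 ≈ -1201.7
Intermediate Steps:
-1497 - 605*(143 - 1*(-225))/(-754) = -1497 - 605*(143 + 225)*(-1)/754 = -1497 - 222640*(-1)/754 = -1497 - 605*(-184/377) = -1497 + 111320/377 = -453049/377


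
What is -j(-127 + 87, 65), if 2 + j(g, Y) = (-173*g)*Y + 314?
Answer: -450112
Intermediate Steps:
j(g, Y) = 312 - 173*Y*g (j(g, Y) = -2 + ((-173*g)*Y + 314) = -2 + (-173*Y*g + 314) = -2 + (314 - 173*Y*g) = 312 - 173*Y*g)
-j(-127 + 87, 65) = -(312 - 173*65*(-127 + 87)) = -(312 - 173*65*(-40)) = -(312 + 449800) = -1*450112 = -450112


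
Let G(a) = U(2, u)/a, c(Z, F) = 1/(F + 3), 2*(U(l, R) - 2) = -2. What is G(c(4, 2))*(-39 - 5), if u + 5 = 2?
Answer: -220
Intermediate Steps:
u = -3 (u = -5 + 2 = -3)
U(l, R) = 1 (U(l, R) = 2 + (1/2)*(-2) = 2 - 1 = 1)
c(Z, F) = 1/(3 + F)
G(a) = 1/a
G(c(4, 2))*(-39 - 5) = (-39 - 5)/(1/(3 + 2)) = -44/1/5 = -44/(1/5) = 5*(-44) = -220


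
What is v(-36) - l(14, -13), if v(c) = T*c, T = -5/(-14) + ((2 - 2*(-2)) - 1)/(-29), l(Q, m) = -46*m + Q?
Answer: -125586/203 ≈ -618.65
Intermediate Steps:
l(Q, m) = Q - 46*m
T = 75/406 (T = -5*(-1/14) + ((2 + 4) - 1)*(-1/29) = 5/14 + (6 - 1)*(-1/29) = 5/14 + 5*(-1/29) = 5/14 - 5/29 = 75/406 ≈ 0.18473)
v(c) = 75*c/406
v(-36) - l(14, -13) = (75/406)*(-36) - (14 - 46*(-13)) = -1350/203 - (14 + 598) = -1350/203 - 1*612 = -1350/203 - 612 = -125586/203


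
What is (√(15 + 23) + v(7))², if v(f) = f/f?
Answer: (1 + √38)² ≈ 51.329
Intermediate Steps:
v(f) = 1
(√(15 + 23) + v(7))² = (√(15 + 23) + 1)² = (√38 + 1)² = (1 + √38)²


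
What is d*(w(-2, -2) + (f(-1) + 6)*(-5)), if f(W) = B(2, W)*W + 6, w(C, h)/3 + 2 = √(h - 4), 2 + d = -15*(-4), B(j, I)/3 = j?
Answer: -2088 + 174*I*√6 ≈ -2088.0 + 426.21*I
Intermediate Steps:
B(j, I) = 3*j
d = 58 (d = -2 - 15*(-4) = -2 + 60 = 58)
w(C, h) = -6 + 3*√(-4 + h) (w(C, h) = -6 + 3*√(h - 4) = -6 + 3*√(-4 + h))
f(W) = 6 + 6*W (f(W) = (3*2)*W + 6 = 6*W + 6 = 6 + 6*W)
d*(w(-2, -2) + (f(-1) + 6)*(-5)) = 58*((-6 + 3*√(-4 - 2)) + ((6 + 6*(-1)) + 6)*(-5)) = 58*((-6 + 3*√(-6)) + ((6 - 6) + 6)*(-5)) = 58*((-6 + 3*(I*√6)) + (0 + 6)*(-5)) = 58*((-6 + 3*I*√6) + 6*(-5)) = 58*((-6 + 3*I*√6) - 30) = 58*(-36 + 3*I*√6) = -2088 + 174*I*√6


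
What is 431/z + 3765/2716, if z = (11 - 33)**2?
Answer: 374107/164318 ≈ 2.2767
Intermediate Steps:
z = 484 (z = (-22)**2 = 484)
431/z + 3765/2716 = 431/484 + 3765/2716 = 374107/164318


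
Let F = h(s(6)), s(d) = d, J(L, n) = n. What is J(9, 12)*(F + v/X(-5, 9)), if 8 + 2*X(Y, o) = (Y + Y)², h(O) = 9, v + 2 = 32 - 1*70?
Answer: 2244/23 ≈ 97.565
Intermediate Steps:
v = -40 (v = -2 + (32 - 1*70) = -2 + (32 - 70) = -2 - 38 = -40)
F = 9
X(Y, o) = -4 + 2*Y² (X(Y, o) = -4 + (Y + Y)²/2 = -4 + (2*Y)²/2 = -4 + (4*Y²)/2 = -4 + 2*Y²)
J(9, 12)*(F + v/X(-5, 9)) = 12*(9 - 40/(-4 + 2*(-5)²)) = 12*(9 - 40/(-4 + 2*25)) = 12*(9 - 40/(-4 + 50)) = 12*(9 - 40/46) = 12*(9 - 40*1/46) = 12*(9 - 20/23) = 12*(187/23) = 2244/23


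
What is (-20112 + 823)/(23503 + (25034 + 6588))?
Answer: -19289/55125 ≈ -0.34991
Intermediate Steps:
(-20112 + 823)/(23503 + (25034 + 6588)) = -19289/(23503 + 31622) = -19289/55125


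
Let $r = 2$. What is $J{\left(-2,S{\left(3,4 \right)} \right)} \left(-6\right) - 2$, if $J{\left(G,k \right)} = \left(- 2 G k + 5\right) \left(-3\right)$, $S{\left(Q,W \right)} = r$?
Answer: $232$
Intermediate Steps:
$S{\left(Q,W \right)} = 2$
$J{\left(G,k \right)} = -15 + 6 G k$ ($J{\left(G,k \right)} = \left(- 2 G k + 5\right) \left(-3\right) = \left(5 - 2 G k\right) \left(-3\right) = -15 + 6 G k$)
$J{\left(-2,S{\left(3,4 \right)} \right)} \left(-6\right) - 2 = \left(-15 + 6 \left(-2\right) 2\right) \left(-6\right) - 2 = \left(-15 - 24\right) \left(-6\right) - 2 = \left(-39\right) \left(-6\right) - 2 = 234 - 2 = 232$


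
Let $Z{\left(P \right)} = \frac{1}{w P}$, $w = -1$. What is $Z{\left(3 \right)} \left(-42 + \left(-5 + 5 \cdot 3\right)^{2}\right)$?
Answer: $- \frac{58}{3} \approx -19.333$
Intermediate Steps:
$Z{\left(P \right)} = - \frac{1}{P}$ ($Z{\left(P \right)} = \frac{1}{\left(-1\right) P} = - \frac{1}{P}$)
$Z{\left(3 \right)} \left(-42 + \left(-5 + 5 \cdot 3\right)^{2}\right) = - \frac{1}{3} \left(-42 + \left(-5 + 5 \cdot 3\right)^{2}\right) = \left(-1\right) \frac{1}{3} \left(-42 + \left(-5 + 15\right)^{2}\right) = - \frac{-42 + 10^{2}}{3} = - \frac{-42 + 100}{3} = \left(- \frac{1}{3}\right) 58 = - \frac{58}{3}$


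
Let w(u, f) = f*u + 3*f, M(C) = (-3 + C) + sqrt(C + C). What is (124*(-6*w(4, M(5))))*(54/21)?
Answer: -26784 - 13392*sqrt(10) ≈ -69133.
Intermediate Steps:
M(C) = -3 + C + sqrt(2)*sqrt(C) (M(C) = (-3 + C) + sqrt(2*C) = (-3 + C) + sqrt(2)*sqrt(C) = -3 + C + sqrt(2)*sqrt(C))
w(u, f) = 3*f + f*u
(124*(-6*w(4, M(5))))*(54/21) = (124*(-6*(-3 + 5 + sqrt(2)*sqrt(5))*(3 + 4)))*(54/21) = (124*(-6*(-3 + 5 + sqrt(10))*7))*(54*(1/21)) = (124*(-6*(2 + sqrt(10))*7))*(18/7) = (124*(-6*(14 + 7*sqrt(10))))*(18/7) = (124*(-84 - 42*sqrt(10)))*(18/7) = (-10416 - 5208*sqrt(10))*(18/7) = -26784 - 13392*sqrt(10)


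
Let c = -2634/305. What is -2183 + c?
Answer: -668449/305 ≈ -2191.6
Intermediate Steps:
c = -2634/305 (c = -2634*1/305 = -2634/305 ≈ -8.6361)
-2183 + c = -2183 - 2634/305 = -668449/305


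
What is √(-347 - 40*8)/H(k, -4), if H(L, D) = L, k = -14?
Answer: -I*√667/14 ≈ -1.8447*I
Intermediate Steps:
√(-347 - 40*8)/H(k, -4) = √(-347 - 40*8)/(-14) = √(-347 - 320)*(-1/14) = √(-667)*(-1/14) = (I*√667)*(-1/14) = -I*√667/14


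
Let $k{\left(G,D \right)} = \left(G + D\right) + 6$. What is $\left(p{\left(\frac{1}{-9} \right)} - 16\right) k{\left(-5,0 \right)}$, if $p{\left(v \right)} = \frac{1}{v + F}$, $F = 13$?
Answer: $- \frac{1847}{116} \approx -15.922$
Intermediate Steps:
$k{\left(G,D \right)} = 6 + D + G$ ($k{\left(G,D \right)} = \left(D + G\right) + 6 = 6 + D + G$)
$p{\left(v \right)} = \frac{1}{13 + v}$ ($p{\left(v \right)} = \frac{1}{v + 13} = \frac{1}{13 + v}$)
$\left(p{\left(\frac{1}{-9} \right)} - 16\right) k{\left(-5,0 \right)} = \left(\frac{1}{13 + \frac{1}{-9}} - 16\right) \left(6 + 0 - 5\right) = \left(\frac{1}{13 - \frac{1}{9}} - 16\right) 1 = \left(\frac{1}{\frac{116}{9}} - 16\right) 1 = \left(\frac{9}{116} - 16\right) 1 = \left(- \frac{1847}{116}\right) 1 = - \frac{1847}{116}$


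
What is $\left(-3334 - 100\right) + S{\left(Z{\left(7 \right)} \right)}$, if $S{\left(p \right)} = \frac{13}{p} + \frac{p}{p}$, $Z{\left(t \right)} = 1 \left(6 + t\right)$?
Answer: $-3432$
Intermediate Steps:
$Z{\left(t \right)} = 6 + t$
$S{\left(p \right)} = 1 + \frac{13}{p}$ ($S{\left(p \right)} = \frac{13}{p} + 1 = 1 + \frac{13}{p}$)
$\left(-3334 - 100\right) + S{\left(Z{\left(7 \right)} \right)} = \left(-3334 - 100\right) + \frac{13 + \left(6 + 7\right)}{6 + 7} = -3434 + \frac{13 + 13}{13} = -3434 + \frac{1}{13} \cdot 26 = -3434 + 2 = -3432$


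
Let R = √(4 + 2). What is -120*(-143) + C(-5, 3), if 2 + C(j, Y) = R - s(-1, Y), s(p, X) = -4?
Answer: 17162 + √6 ≈ 17164.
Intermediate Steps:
R = √6 ≈ 2.4495
C(j, Y) = 2 + √6 (C(j, Y) = -2 + (√6 - 1*(-4)) = -2 + (√6 + 4) = -2 + (4 + √6) = 2 + √6)
-120*(-143) + C(-5, 3) = -120*(-143) + (2 + √6) = 17160 + (2 + √6) = 17162 + √6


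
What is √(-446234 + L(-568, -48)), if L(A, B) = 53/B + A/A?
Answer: I*√64257711/12 ≈ 668.01*I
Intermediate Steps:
L(A, B) = 1 + 53/B (L(A, B) = 53/B + 1 = 1 + 53/B)
√(-446234 + L(-568, -48)) = √(-446234 + (53 - 48)/(-48)) = √(-446234 - 1/48*5) = √(-446234 - 5/48) = √(-21419237/48) = I*√64257711/12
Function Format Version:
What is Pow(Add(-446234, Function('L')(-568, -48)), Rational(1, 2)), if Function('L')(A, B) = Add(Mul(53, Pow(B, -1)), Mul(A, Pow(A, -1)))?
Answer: Mul(Rational(1, 12), I, Pow(64257711, Rational(1, 2))) ≈ Mul(668.01, I)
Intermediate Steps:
Function('L')(A, B) = Add(1, Mul(53, Pow(B, -1))) (Function('L')(A, B) = Add(Mul(53, Pow(B, -1)), 1) = Add(1, Mul(53, Pow(B, -1))))
Pow(Add(-446234, Function('L')(-568, -48)), Rational(1, 2)) = Pow(Add(-446234, Mul(Pow(-48, -1), Add(53, -48))), Rational(1, 2)) = Pow(Add(-446234, Mul(Rational(-1, 48), 5)), Rational(1, 2)) = Pow(Add(-446234, Rational(-5, 48)), Rational(1, 2)) = Pow(Rational(-21419237, 48), Rational(1, 2)) = Mul(Rational(1, 12), I, Pow(64257711, Rational(1, 2)))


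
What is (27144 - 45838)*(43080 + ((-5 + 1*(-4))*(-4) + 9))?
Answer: -806178750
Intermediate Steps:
(27144 - 45838)*(43080 + ((-5 + 1*(-4))*(-4) + 9)) = -18694*(43080 + ((-5 - 4)*(-4) + 9)) = -18694*(43080 + (-9*(-4) + 9)) = -18694*(43080 + (36 + 9)) = -18694*(43080 + 45) = -18694*43125 = -806178750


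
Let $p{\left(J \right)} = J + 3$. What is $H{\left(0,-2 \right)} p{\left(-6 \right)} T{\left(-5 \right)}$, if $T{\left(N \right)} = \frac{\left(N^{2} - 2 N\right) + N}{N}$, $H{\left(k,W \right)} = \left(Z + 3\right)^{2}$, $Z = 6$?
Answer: $1458$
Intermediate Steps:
$H{\left(k,W \right)} = 81$ ($H{\left(k,W \right)} = \left(6 + 3\right)^{2} = 9^{2} = 81$)
$T{\left(N \right)} = \frac{N^{2} - N}{N}$
$p{\left(J \right)} = 3 + J$
$H{\left(0,-2 \right)} p{\left(-6 \right)} T{\left(-5 \right)} = 81 \left(3 - 6\right) \left(-1 - 5\right) = 81 \left(-3\right) \left(-6\right) = \left(-243\right) \left(-6\right) = 1458$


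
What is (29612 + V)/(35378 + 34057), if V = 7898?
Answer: 7502/13887 ≈ 0.54022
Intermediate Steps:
(29612 + V)/(35378 + 34057) = (29612 + 7898)/(35378 + 34057) = 37510/69435 = 37510*(1/69435) = 7502/13887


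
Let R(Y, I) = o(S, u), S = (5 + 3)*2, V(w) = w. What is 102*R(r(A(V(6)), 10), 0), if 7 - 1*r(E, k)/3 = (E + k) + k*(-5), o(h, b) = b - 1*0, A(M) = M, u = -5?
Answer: -510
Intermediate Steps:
S = 16 (S = 8*2 = 16)
o(h, b) = b (o(h, b) = b + 0 = b)
r(E, k) = 21 - 3*E + 12*k (r(E, k) = 21 - 3*((E + k) + k*(-5)) = 21 - 3*((E + k) - 5*k) = 21 - 3*(E - 4*k) = 21 + (-3*E + 12*k) = 21 - 3*E + 12*k)
R(Y, I) = -5
102*R(r(A(V(6)), 10), 0) = 102*(-5) = -510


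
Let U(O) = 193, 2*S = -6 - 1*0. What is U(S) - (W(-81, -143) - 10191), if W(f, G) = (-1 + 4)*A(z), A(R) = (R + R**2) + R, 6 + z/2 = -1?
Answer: 9880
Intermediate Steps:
S = -3 (S = (-6 - 1*0)/2 = (-6 + 0)/2 = (1/2)*(-6) = -3)
z = -14 (z = -12 + 2*(-1) = -12 - 2 = -14)
A(R) = R**2 + 2*R
W(f, G) = 504 (W(f, G) = (-1 + 4)*(-14*(2 - 14)) = 3*(-14*(-12)) = 3*168 = 504)
U(S) - (W(-81, -143) - 10191) = 193 - (504 - 10191) = 193 - 1*(-9687) = 193 + 9687 = 9880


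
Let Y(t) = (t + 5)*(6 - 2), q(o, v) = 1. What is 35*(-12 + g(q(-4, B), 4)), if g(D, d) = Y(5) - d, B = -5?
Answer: 840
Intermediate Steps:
Y(t) = 20 + 4*t (Y(t) = (5 + t)*4 = 20 + 4*t)
g(D, d) = 40 - d (g(D, d) = (20 + 4*5) - d = (20 + 20) - d = 40 - d)
35*(-12 + g(q(-4, B), 4)) = 35*(-12 + (40 - 1*4)) = 35*(-12 + (40 - 4)) = 35*(-12 + 36) = 35*24 = 840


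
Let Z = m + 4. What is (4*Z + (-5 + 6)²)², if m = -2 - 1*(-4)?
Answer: 625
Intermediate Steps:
m = 2 (m = -2 + 4 = 2)
Z = 6 (Z = 2 + 4 = 6)
(4*Z + (-5 + 6)²)² = (4*6 + (-5 + 6)²)² = (24 + 1²)² = (24 + 1)² = 25² = 625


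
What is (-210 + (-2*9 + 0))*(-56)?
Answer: 12768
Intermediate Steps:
(-210 + (-2*9 + 0))*(-56) = (-210 + (-18 + 0))*(-56) = (-210 - 18)*(-56) = -228*(-56) = 12768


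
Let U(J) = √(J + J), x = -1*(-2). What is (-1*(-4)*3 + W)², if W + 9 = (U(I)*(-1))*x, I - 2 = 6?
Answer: 25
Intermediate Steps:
x = 2
I = 8 (I = 2 + 6 = 8)
U(J) = √2*√J (U(J) = √(2*J) = √2*√J)
W = -17 (W = -9 + ((√2*√8)*(-1))*2 = -9 + ((√2*(2*√2))*(-1))*2 = -9 + (4*(-1))*2 = -9 - 4*2 = -9 - 8 = -17)
(-1*(-4)*3 + W)² = (-1*(-4)*3 - 17)² = (4*3 - 17)² = (12 - 17)² = (-5)² = 25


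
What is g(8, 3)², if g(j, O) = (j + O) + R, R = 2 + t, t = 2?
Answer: 225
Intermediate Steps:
R = 4 (R = 2 + 2 = 4)
g(j, O) = 4 + O + j (g(j, O) = (j + O) + 4 = (O + j) + 4 = 4 + O + j)
g(8, 3)² = (4 + 3 + 8)² = 15² = 225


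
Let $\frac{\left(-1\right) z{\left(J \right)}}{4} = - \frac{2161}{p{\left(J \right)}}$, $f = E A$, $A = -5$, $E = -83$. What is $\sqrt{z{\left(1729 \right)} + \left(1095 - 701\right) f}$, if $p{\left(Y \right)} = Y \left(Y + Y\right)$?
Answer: $\frac{6 \sqrt{13577875062}}{1729} \approx 404.36$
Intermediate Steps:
$p{\left(Y \right)} = 2 Y^{2}$ ($p{\left(Y \right)} = Y 2 Y = 2 Y^{2}$)
$f = 415$ ($f = \left(-83\right) \left(-5\right) = 415$)
$z{\left(J \right)} = \frac{4322}{J^{2}}$ ($z{\left(J \right)} = - 4 \left(- \frac{2161}{2 J^{2}}\right) = \frac{4322}{J^{2}}$)
$\sqrt{z{\left(1729 \right)} + \left(1095 - 701\right) f} = \sqrt{\frac{4322}{2989441} + \left(1095 - 701\right) 415} = \sqrt{4322 \cdot \frac{1}{2989441} + 394 \cdot 415} = \sqrt{\frac{4322}{2989441} + 163510} = \sqrt{\frac{488803502232}{2989441}} = \frac{6 \sqrt{13577875062}}{1729}$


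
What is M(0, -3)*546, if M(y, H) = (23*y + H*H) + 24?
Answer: 18018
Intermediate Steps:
M(y, H) = 24 + H² + 23*y (M(y, H) = (23*y + H²) + 24 = (H² + 23*y) + 24 = 24 + H² + 23*y)
M(0, -3)*546 = (24 + (-3)² + 23*0)*546 = (24 + 9 + 0)*546 = 33*546 = 18018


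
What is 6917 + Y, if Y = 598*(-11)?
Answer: 339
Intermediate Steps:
Y = -6578
6917 + Y = 6917 - 6578 = 339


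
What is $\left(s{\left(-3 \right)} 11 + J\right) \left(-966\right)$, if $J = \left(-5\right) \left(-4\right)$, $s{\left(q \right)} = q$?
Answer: $12558$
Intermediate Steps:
$J = 20$
$\left(s{\left(-3 \right)} 11 + J\right) \left(-966\right) = \left(\left(-3\right) 11 + 20\right) \left(-966\right) = \left(-33 + 20\right) \left(-966\right) = \left(-13\right) \left(-966\right) = 12558$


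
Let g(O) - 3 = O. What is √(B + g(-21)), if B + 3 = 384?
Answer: 11*√3 ≈ 19.053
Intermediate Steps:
B = 381 (B = -3 + 384 = 381)
g(O) = 3 + O
√(B + g(-21)) = √(381 + (3 - 21)) = √(381 - 18) = √363 = 11*√3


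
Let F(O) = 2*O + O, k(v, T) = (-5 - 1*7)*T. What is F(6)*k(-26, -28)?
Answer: 6048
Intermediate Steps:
k(v, T) = -12*T (k(v, T) = (-5 - 7)*T = -12*T)
F(O) = 3*O
F(6)*k(-26, -28) = (3*6)*(-12*(-28)) = 18*336 = 6048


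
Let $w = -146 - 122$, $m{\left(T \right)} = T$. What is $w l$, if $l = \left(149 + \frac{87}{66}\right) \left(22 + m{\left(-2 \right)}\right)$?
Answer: $- \frac{8862760}{11} \approx -8.0571 \cdot 10^{5}$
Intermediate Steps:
$w = -268$
$l = \frac{33070}{11}$ ($l = \left(149 + \frac{87}{66}\right) \left(22 - 2\right) = \left(149 + 87 \cdot \frac{1}{66}\right) 20 = \left(149 + \frac{29}{22}\right) 20 = \frac{3307}{22} \cdot 20 = \frac{33070}{11} \approx 3006.4$)
$w l = \left(-268\right) \frac{33070}{11} = - \frac{8862760}{11}$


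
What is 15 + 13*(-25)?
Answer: -310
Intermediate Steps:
15 + 13*(-25) = 15 - 325 = -310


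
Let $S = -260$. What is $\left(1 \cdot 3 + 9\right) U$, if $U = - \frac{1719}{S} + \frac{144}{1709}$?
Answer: $\frac{8925633}{111085} \approx 80.35$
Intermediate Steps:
$U = \frac{2975211}{444340}$ ($U = - \frac{1719}{-260} + \frac{144}{1709} = \left(-1719\right) \left(- \frac{1}{260}\right) + 144 \cdot \frac{1}{1709} = \frac{1719}{260} + \frac{144}{1709} = \frac{2975211}{444340} \approx 6.6958$)
$\left(1 \cdot 3 + 9\right) U = \left(1 \cdot 3 + 9\right) \frac{2975211}{444340} = \left(3 + 9\right) \frac{2975211}{444340} = 12 \cdot \frac{2975211}{444340} = \frac{8925633}{111085}$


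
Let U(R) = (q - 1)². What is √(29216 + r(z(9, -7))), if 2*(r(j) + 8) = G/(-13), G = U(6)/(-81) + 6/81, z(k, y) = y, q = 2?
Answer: √1599313118/234 ≈ 170.90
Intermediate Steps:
U(R) = 1 (U(R) = (2 - 1)² = 1² = 1)
G = 5/81 (G = 1/(-81) + 6/81 = 1*(-1/81) + 6*(1/81) = -1/81 + 2/27 = 5/81 ≈ 0.061728)
r(j) = -16853/2106 (r(j) = -8 + ((5/81)/(-13))/2 = -8 + ((5/81)*(-1/13))/2 = -8 + (½)*(-5/1053) = -8 - 5/2106 = -16853/2106)
√(29216 + r(z(9, -7))) = √(29216 - 16853/2106) = √(61512043/2106) = √1599313118/234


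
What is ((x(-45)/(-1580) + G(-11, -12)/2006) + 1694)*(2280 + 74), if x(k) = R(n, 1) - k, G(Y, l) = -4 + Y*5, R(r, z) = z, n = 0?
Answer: 26776319218/6715 ≈ 3.9875e+6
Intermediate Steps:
G(Y, l) = -4 + 5*Y
x(k) = 1 - k
((x(-45)/(-1580) + G(-11, -12)/2006) + 1694)*(2280 + 74) = (((1 - 1*(-45))/(-1580) + (-4 + 5*(-11))/2006) + 1694)*(2280 + 74) = (((1 + 45)*(-1/1580) + (-4 - 55)*(1/2006)) + 1694)*2354 = ((46*(-1/1580) - 59*1/2006) + 1694)*2354 = ((-23/790 - 1/34) + 1694)*2354 = (-393/6715 + 1694)*2354 = (11374817/6715)*2354 = 26776319218/6715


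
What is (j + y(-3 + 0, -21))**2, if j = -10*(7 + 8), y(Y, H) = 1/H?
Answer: 9928801/441 ≈ 22514.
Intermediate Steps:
j = -150 (j = -10*15 = -150)
(j + y(-3 + 0, -21))**2 = (-150 + 1/(-21))**2 = (-150 - 1/21)**2 = (-3151/21)**2 = 9928801/441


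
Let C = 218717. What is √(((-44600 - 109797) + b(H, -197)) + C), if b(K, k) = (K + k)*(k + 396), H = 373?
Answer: 4*√6209 ≈ 315.19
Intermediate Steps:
b(K, k) = (396 + k)*(K + k) (b(K, k) = (K + k)*(396 + k) = (396 + k)*(K + k))
√(((-44600 - 109797) + b(H, -197)) + C) = √(((-44600 - 109797) + ((-197)² + 396*373 + 396*(-197) + 373*(-197))) + 218717) = √((-154397 + (38809 + 147708 - 78012 - 73481)) + 218717) = √((-154397 + 35024) + 218717) = √(-119373 + 218717) = √99344 = 4*√6209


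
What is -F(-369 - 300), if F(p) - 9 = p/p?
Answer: -10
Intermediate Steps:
F(p) = 10 (F(p) = 9 + p/p = 9 + 1 = 10)
-F(-369 - 300) = -1*10 = -10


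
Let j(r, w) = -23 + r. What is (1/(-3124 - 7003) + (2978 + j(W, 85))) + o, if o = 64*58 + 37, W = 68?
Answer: 68580043/10127 ≈ 6772.0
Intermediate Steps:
o = 3749 (o = 3712 + 37 = 3749)
(1/(-3124 - 7003) + (2978 + j(W, 85))) + o = (1/(-3124 - 7003) + (2978 + (-23 + 68))) + 3749 = (1/(-10127) + (2978 + 45)) + 3749 = (-1/10127 + 3023) + 3749 = 30613920/10127 + 3749 = 68580043/10127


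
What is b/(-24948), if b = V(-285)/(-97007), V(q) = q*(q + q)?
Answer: 9025/134451702 ≈ 6.7124e-5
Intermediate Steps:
V(q) = 2*q² (V(q) = q*(2*q) = 2*q²)
b = -162450/97007 (b = (2*(-285)²)/(-97007) = (2*81225)*(-1/97007) = 162450*(-1/97007) = -162450/97007 ≈ -1.6746)
b/(-24948) = -162450/97007/(-24948) = -162450/97007*(-1/24948) = 9025/134451702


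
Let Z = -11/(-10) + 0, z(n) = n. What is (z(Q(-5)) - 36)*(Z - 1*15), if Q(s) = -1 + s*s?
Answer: 834/5 ≈ 166.80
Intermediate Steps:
Q(s) = -1 + s²
Z = 11/10 (Z = -11*(-⅒) + 0 = 11/10 + 0 = 11/10 ≈ 1.1000)
(z(Q(-5)) - 36)*(Z - 1*15) = ((-1 + (-5)²) - 36)*(11/10 - 1*15) = ((-1 + 25) - 36)*(11/10 - 15) = (24 - 36)*(-139/10) = -12*(-139/10) = 834/5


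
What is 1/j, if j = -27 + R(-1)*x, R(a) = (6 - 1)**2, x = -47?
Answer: -1/1202 ≈ -0.00083195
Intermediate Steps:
R(a) = 25 (R(a) = 5**2 = 25)
j = -1202 (j = -27 + 25*(-47) = -27 - 1175 = -1202)
1/j = 1/(-1202) = -1/1202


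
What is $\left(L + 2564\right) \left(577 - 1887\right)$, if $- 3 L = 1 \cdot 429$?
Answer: $-3171510$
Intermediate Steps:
$L = -143$ ($L = - \frac{1 \cdot 429}{3} = \left(- \frac{1}{3}\right) 429 = -143$)
$\left(L + 2564\right) \left(577 - 1887\right) = \left(-143 + 2564\right) \left(577 - 1887\right) = 2421 \left(-1310\right) = -3171510$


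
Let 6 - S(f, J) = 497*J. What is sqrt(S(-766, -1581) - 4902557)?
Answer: I*sqrt(4116794) ≈ 2029.0*I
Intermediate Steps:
S(f, J) = 6 - 497*J
sqrt(S(-766, -1581) - 4902557) = sqrt((6 - 497*(-1581)) - 4902557) = sqrt((6 + 785757) - 4902557) = sqrt(785763 - 4902557) = sqrt(-4116794) = I*sqrt(4116794)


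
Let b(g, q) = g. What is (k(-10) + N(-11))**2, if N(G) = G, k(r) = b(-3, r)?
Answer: 196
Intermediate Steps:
k(r) = -3
(k(-10) + N(-11))**2 = (-3 - 11)**2 = (-14)**2 = 196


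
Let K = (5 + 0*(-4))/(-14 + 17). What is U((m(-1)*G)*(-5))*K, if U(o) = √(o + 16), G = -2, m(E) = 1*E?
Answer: 5*√6/3 ≈ 4.0825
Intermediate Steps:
m(E) = E
K = 5/3 (K = (5 + 0)/3 = 5*(⅓) = 5/3 ≈ 1.6667)
U(o) = √(16 + o)
U((m(-1)*G)*(-5))*K = √(16 - 1*(-2)*(-5))*(5/3) = √(16 + 2*(-5))*(5/3) = √(16 - 10)*(5/3) = √6*(5/3) = 5*√6/3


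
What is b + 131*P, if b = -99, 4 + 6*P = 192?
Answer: 12017/3 ≈ 4005.7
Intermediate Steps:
P = 94/3 (P = -⅔ + (⅙)*192 = -⅔ + 32 = 94/3 ≈ 31.333)
b + 131*P = -99 + 131*(94/3) = -99 + 12314/3 = 12017/3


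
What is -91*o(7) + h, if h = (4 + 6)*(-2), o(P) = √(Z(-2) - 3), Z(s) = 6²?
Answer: -20 - 91*√33 ≈ -542.75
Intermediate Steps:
Z(s) = 36
o(P) = √33 (o(P) = √(36 - 3) = √33)
h = -20 (h = 10*(-2) = -20)
-91*o(7) + h = -91*√33 - 20 = -20 - 91*√33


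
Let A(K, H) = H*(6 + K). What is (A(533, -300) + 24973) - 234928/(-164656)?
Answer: -1407042874/10291 ≈ -1.3673e+5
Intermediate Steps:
(A(533, -300) + 24973) - 234928/(-164656) = (-300*(6 + 533) + 24973) - 234928/(-164656) = (-300*539 + 24973) - 234928*(-1/164656) = (-161700 + 24973) + 14683/10291 = -136727 + 14683/10291 = -1407042874/10291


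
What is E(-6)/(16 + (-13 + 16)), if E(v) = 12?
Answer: 12/19 ≈ 0.63158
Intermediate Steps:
E(-6)/(16 + (-13 + 16)) = 12/(16 + (-13 + 16)) = 12/(16 + 3) = 12/19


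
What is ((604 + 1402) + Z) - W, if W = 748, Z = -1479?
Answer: -221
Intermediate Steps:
((604 + 1402) + Z) - W = ((604 + 1402) - 1479) - 1*748 = (2006 - 1479) - 748 = 527 - 748 = -221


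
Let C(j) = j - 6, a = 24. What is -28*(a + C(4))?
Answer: -616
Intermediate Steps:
C(j) = -6 + j
-28*(a + C(4)) = -28*(24 + (-6 + 4)) = -28*(24 - 2) = -28*22 = -616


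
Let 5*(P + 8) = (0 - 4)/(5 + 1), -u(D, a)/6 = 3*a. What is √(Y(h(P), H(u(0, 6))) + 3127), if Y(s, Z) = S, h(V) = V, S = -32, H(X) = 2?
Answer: √3095 ≈ 55.633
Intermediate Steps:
u(D, a) = -18*a
P = -122/15 (P = -8 + ((0 - 4)/(5 + 1))/5 = -8 + (-4/6)/5 = -8 + (-4*⅙)/5 = -8 + (⅕)*(-⅔) = -8 - 2/15 = -122/15 ≈ -8.1333)
Y(s, Z) = -32
√(Y(h(P), H(u(0, 6))) + 3127) = √(-32 + 3127) = √3095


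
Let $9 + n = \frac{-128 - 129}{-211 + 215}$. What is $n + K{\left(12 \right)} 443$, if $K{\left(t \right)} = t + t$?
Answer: $\frac{42235}{4} \approx 10559.0$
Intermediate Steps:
$n = - \frac{293}{4}$ ($n = -9 + \frac{-128 - 129}{-211 + 215} = -9 - \frac{257}{4} = - \frac{293}{4} \approx -73.25$)
$K{\left(t \right)} = 2 t$
$n + K{\left(12 \right)} 443 = - \frac{293}{4} + 2 \cdot 12 \cdot 443 = - \frac{293}{4} + 24 \cdot 443 = - \frac{293}{4} + 10632 = \frac{42235}{4}$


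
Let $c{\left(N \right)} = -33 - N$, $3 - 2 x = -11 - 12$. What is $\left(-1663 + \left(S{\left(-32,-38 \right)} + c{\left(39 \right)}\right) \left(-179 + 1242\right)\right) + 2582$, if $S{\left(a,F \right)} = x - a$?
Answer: $-27782$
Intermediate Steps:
$x = 13$ ($x = \frac{3}{2} - \frac{-11 - 12}{2} = \frac{3}{2} - - \frac{23}{2} = \frac{3}{2} + \frac{23}{2} = 13$)
$S{\left(a,F \right)} = 13 - a$
$\left(-1663 + \left(S{\left(-32,-38 \right)} + c{\left(39 \right)}\right) \left(-179 + 1242\right)\right) + 2582 = \left(-1663 + \left(\left(13 - -32\right) - 72\right) \left(-179 + 1242\right)\right) + 2582 = \left(-1663 + \left(\left(13 + 32\right) - 72\right) 1063\right) + 2582 = \left(-1663 + \left(45 - 72\right) 1063\right) + 2582 = \left(-1663 - 28701\right) + 2582 = -30364 + 2582 = -27782$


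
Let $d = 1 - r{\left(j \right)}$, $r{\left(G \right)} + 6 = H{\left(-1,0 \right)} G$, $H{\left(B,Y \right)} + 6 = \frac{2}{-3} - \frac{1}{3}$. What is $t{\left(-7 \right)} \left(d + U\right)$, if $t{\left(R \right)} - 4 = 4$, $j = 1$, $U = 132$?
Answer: $1168$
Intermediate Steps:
$t{\left(R \right)} = 8$ ($t{\left(R \right)} = 4 + 4 = 8$)
$H{\left(B,Y \right)} = -7$ ($H{\left(B,Y \right)} = -6 + \left(\frac{2}{-3} - \frac{1}{3}\right) = -6 + \left(2 \left(- \frac{1}{3}\right) - \frac{1}{3}\right) = -6 - 1 = -7$)
$r{\left(G \right)} = -6 - 7 G$
$d = 14$ ($d = 1 - \left(-6 - 7\right) = 1 - -13 = 1 + 13 = 14$)
$t{\left(-7 \right)} \left(d + U\right) = 8 \left(14 + 132\right) = 8 \cdot 146 = 1168$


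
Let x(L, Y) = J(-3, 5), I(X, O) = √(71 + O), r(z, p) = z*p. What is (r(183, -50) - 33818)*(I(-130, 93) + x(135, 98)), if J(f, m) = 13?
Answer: -558584 - 85936*√41 ≈ -1.1088e+6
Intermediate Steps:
r(z, p) = p*z
x(L, Y) = 13
(r(183, -50) - 33818)*(I(-130, 93) + x(135, 98)) = (-50*183 - 33818)*(√(71 + 93) + 13) = (-9150 - 33818)*(√164 + 13) = -42968*(2*√41 + 13) = -42968*(13 + 2*√41) = -558584 - 85936*√41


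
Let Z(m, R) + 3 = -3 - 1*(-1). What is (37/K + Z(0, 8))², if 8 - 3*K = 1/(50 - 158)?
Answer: 58721569/748225 ≈ 78.481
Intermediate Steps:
Z(m, R) = -5 (Z(m, R) = -3 + (-3 - 1*(-1)) = -3 + (-3 + 1) = -3 - 2 = -5)
K = 865/324 (K = 8/3 - 1/(3*(50 - 158)) = 8/3 - ⅓/(-108) = 8/3 - ⅓*(-1/108) = 8/3 + 1/324 = 865/324 ≈ 2.6698)
(37/K + Z(0, 8))² = (37/(865/324) - 5)² = (37*(324/865) - 5)² = (11988/865 - 5)² = (7663/865)² = 58721569/748225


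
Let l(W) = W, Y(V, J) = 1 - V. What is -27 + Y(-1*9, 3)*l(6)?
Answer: 33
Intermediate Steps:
-27 + Y(-1*9, 3)*l(6) = -27 + (1 - (-1)*9)*6 = -27 + (1 - 1*(-9))*6 = -27 + (1 + 9)*6 = -27 + 10*6 = -27 + 60 = 33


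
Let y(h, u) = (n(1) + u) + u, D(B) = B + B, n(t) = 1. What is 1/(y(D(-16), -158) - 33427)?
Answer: -1/33742 ≈ -2.9637e-5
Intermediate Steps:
D(B) = 2*B
y(h, u) = 1 + 2*u (y(h, u) = (1 + u) + u = 1 + 2*u)
1/(y(D(-16), -158) - 33427) = 1/((1 + 2*(-158)) - 33427) = 1/((1 - 316) - 33427) = 1/(-315 - 33427) = 1/(-33742) = -1/33742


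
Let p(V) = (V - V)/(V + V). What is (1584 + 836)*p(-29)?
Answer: 0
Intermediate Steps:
p(V) = 0 (p(V) = 0/((2*V)) = 0*(1/(2*V)) = 0)
(1584 + 836)*p(-29) = (1584 + 836)*0 = 2420*0 = 0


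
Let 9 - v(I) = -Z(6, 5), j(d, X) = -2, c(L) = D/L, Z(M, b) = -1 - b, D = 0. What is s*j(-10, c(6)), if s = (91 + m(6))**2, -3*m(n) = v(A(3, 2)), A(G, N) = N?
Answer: -16200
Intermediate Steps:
c(L) = 0 (c(L) = 0/L = 0)
v(I) = 3 (v(I) = 9 - (-1)*(-1 - 1*5) = 9 - (-1)*(-1 - 5) = 9 - (-1)*(-6) = 9 - 1*6 = 9 - 6 = 3)
m(n) = -1 (m(n) = -1/3*3 = -1)
s = 8100 (s = (91 - 1)**2 = 90**2 = 8100)
s*j(-10, c(6)) = 8100*(-2) = -16200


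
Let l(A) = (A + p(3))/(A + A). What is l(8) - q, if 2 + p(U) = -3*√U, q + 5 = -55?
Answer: 483/8 - 3*√3/16 ≈ 60.050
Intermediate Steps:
q = -60 (q = -5 - 55 = -60)
p(U) = -2 - 3*√U
l(A) = (-2 + A - 3*√3)/(2*A) (l(A) = (A + (-2 - 3*√3))/(A + A) = (-2 + A - 3*√3)/((2*A)) = (-2 + A - 3*√3)*(1/(2*A)) = (-2 + A - 3*√3)/(2*A))
l(8) - q = (½)*(-2 + 8 - 3*√3)/8 - 1*(-60) = (½)*(⅛)*(6 - 3*√3) + 60 = (3/8 - 3*√3/16) + 60 = 483/8 - 3*√3/16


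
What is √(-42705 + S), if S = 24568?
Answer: I*√18137 ≈ 134.67*I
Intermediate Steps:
√(-42705 + S) = √(-42705 + 24568) = √(-18137) = I*√18137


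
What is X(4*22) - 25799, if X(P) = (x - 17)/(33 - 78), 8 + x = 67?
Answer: -386999/15 ≈ -25800.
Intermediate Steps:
x = 59 (x = -8 + 67 = 59)
X(P) = -14/15 (X(P) = (59 - 17)/(33 - 78) = 42/(-45) = 42*(-1/45) = -14/15)
X(4*22) - 25799 = -14/15 - 25799 = -386999/15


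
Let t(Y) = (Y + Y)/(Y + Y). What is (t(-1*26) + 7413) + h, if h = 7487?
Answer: 14901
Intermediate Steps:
t(Y) = 1 (t(Y) = (2*Y)/((2*Y)) = (2*Y)*(1/(2*Y)) = 1)
(t(-1*26) + 7413) + h = (1 + 7413) + 7487 = 7414 + 7487 = 14901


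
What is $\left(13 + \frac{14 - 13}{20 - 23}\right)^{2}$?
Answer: $\frac{1444}{9} \approx 160.44$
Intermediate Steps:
$\left(13 + \frac{14 - 13}{20 - 23}\right)^{2} = \left(13 + 1 \frac{1}{-3}\right)^{2} = \left(13 + 1 \left(- \frac{1}{3}\right)\right)^{2} = \left(13 - \frac{1}{3}\right)^{2} = \left(\frac{38}{3}\right)^{2} = \frac{1444}{9}$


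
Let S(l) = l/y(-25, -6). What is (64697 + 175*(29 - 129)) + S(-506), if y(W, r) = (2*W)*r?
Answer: 7079297/150 ≈ 47195.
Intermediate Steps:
y(W, r) = 2*W*r
S(l) = l/300 (S(l) = l/((2*(-25)*(-6))) = l/300)
(64697 + 175*(29 - 129)) + S(-506) = (64697 + 175*(29 - 129)) + (1/300)*(-506) = (64697 + 175*(-100)) - 253/150 = (64697 - 17500) - 253/150 = 47197 - 253/150 = 7079297/150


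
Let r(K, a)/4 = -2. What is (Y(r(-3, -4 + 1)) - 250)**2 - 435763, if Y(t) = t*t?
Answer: -401167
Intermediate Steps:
r(K, a) = -8 (r(K, a) = 4*(-2) = -8)
Y(t) = t**2
(Y(r(-3, -4 + 1)) - 250)**2 - 435763 = ((-8)**2 - 250)**2 - 435763 = (64 - 250)**2 - 435763 = (-186)**2 - 435763 = 34596 - 435763 = -401167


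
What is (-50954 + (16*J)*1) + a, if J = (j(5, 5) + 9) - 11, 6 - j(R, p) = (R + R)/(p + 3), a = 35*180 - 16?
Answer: -44626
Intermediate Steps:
a = 6284 (a = 6300 - 16 = 6284)
j(R, p) = 6 - 2*R/(3 + p) (j(R, p) = 6 - (R + R)/(p + 3) = 6 - 2*R/(3 + p))
J = 11/4 (J = (2*(9 - 1*5 + 3*5)/(3 + 5) + 9) - 11 = (2*(9 - 5 + 15)/8 + 9) - 11 = (2*(⅛)*19 + 9) - 11 = (19/4 + 9) - 11 = 55/4 - 11 = 11/4 ≈ 2.7500)
(-50954 + (16*J)*1) + a = (-50954 + (16*(11/4))*1) + 6284 = (-50954 + 44*1) + 6284 = (-50954 + 44) + 6284 = -50910 + 6284 = -44626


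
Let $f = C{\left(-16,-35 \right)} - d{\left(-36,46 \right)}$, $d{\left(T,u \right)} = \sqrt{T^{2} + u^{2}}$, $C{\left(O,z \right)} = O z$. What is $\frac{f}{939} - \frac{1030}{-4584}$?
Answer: $\frac{196345}{239132} - \frac{2 \sqrt{853}}{939} \approx 0.75887$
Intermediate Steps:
$f = 560 - 2 \sqrt{853}$ ($f = \left(-16\right) \left(-35\right) - \sqrt{\left(-36\right)^{2} + 46^{2}} = 560 - \sqrt{1296 + 2116} = 560 - \sqrt{3412} = 560 - 2 \sqrt{853} \approx 501.59$)
$\frac{f}{939} - \frac{1030}{-4584} = \frac{560 - 2 \sqrt{853}}{939} - \frac{1030}{-4584} = \left(560 - 2 \sqrt{853}\right) \frac{1}{939} - - \frac{515}{2292} = \left(\frac{560}{939} - \frac{2 \sqrt{853}}{939}\right) + \frac{515}{2292} = \frac{196345}{239132} - \frac{2 \sqrt{853}}{939}$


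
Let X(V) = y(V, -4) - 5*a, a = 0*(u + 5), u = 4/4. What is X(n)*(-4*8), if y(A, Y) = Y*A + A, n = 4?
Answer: 384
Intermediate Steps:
u = 1 (u = 4*(1/4) = 1)
y(A, Y) = A + A*Y (y(A, Y) = A*Y + A = A + A*Y)
a = 0 (a = 0*(1 + 5) = 0*6 = 0)
X(V) = -3*V (X(V) = V*(1 - 4) - 5*0 = V*(-3) + 0 = -3*V + 0 = -3*V)
X(n)*(-4*8) = (-3*4)*(-4*8) = -12*(-32) = 384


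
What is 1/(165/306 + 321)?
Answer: 102/32797 ≈ 0.0031100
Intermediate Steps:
1/(165/306 + 321) = 1/(165*(1/306) + 321) = 1/(55/102 + 321) = 1/(32797/102) = 102/32797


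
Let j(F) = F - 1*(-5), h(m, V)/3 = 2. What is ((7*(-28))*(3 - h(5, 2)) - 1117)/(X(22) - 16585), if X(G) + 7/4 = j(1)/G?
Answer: 23276/729805 ≈ 0.031893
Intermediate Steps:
h(m, V) = 6 (h(m, V) = 3*2 = 6)
j(F) = 5 + F (j(F) = F + 5 = 5 + F)
X(G) = -7/4 + 6/G (X(G) = -7/4 + (5 + 1)/G = -7/4 + 6/G)
((7*(-28))*(3 - h(5, 2)) - 1117)/(X(22) - 16585) = ((7*(-28))*(3 - 1*6) - 1117)/((-7/4 + 6/22) - 16585) = (-196*(3 - 6) - 1117)/((-7/4 + 6*(1/22)) - 16585) = (-196*(-3) - 1117)/((-7/4 + 3/11) - 16585) = (588 - 1117)/(-65/44 - 16585) = -529/(-729805/44) = -529*(-44/729805) = 23276/729805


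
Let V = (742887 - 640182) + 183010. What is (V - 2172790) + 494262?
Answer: -1392813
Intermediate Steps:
V = 285715 (V = 102705 + 183010 = 285715)
(V - 2172790) + 494262 = (285715 - 2172790) + 494262 = -1887075 + 494262 = -1392813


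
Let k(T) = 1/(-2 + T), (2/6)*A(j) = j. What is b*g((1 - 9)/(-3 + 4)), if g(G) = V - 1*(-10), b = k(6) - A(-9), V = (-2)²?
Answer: 763/2 ≈ 381.50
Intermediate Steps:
A(j) = 3*j
V = 4
b = 109/4 (b = 1/(-2 + 6) - 3*(-9) = 1/4 - 1*(-27) = ¼ + 27 = 109/4 ≈ 27.250)
g(G) = 14 (g(G) = 4 - 1*(-10) = 4 + 10 = 14)
b*g((1 - 9)/(-3 + 4)) = (109/4)*14 = 763/2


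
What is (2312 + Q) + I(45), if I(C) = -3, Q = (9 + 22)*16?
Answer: 2805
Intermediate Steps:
Q = 496 (Q = 31*16 = 496)
(2312 + Q) + I(45) = (2312 + 496) - 3 = 2808 - 3 = 2805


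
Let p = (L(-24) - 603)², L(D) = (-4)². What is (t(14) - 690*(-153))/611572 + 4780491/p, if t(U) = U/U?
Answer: 2959990935751/210728752468 ≈ 14.046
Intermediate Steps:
t(U) = 1
L(D) = 16
p = 344569 (p = (16 - 603)² = (-587)² = 344569)
(t(14) - 690*(-153))/611572 + 4780491/p = (1 - 690*(-153))/611572 + 4780491/344569 = (1 + 105570)*(1/611572) + 4780491*(1/344569) = 105571*(1/611572) + 4780491/344569 = 105571/611572 + 4780491/344569 = 2959990935751/210728752468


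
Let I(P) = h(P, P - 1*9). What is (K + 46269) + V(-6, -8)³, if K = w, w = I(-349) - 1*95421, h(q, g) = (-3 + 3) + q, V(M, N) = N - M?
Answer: -49509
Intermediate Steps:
h(q, g) = q (h(q, g) = 0 + q = q)
I(P) = P
w = -95770 (w = -349 - 1*95421 = -349 - 95421 = -95770)
K = -95770
(K + 46269) + V(-6, -8)³ = (-95770 + 46269) + (-8 - 1*(-6))³ = -49501 + (-8 + 6)³ = -49501 + (-2)³ = -49501 - 8 = -49509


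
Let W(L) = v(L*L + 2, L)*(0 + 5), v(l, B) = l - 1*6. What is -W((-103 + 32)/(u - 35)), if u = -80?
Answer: 47859/2645 ≈ 18.094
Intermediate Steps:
v(l, B) = -6 + l (v(l, B) = l - 6 = -6 + l)
W(L) = -20 + 5*L**2 (W(L) = (-6 + (L*L + 2))*(0 + 5) = (-6 + (L**2 + 2))*5 = (-6 + (2 + L**2))*5 = (-4 + L**2)*5 = -20 + 5*L**2)
-W((-103 + 32)/(u - 35)) = -(-20 + 5*((-103 + 32)/(-80 - 35))**2) = -(-20 + 5*(-71/(-115))**2) = -(-20 + 5*(-71*(-1/115))**2) = -(-20 + 5*(71/115)**2) = -(-20 + 5*(5041/13225)) = -(-20 + 5041/2645) = -1*(-47859/2645) = 47859/2645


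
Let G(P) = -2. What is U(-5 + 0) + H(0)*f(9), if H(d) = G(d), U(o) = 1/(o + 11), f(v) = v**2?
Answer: -971/6 ≈ -161.83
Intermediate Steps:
U(o) = 1/(11 + o)
H(d) = -2
U(-5 + 0) + H(0)*f(9) = 1/(11 + (-5 + 0)) - 2*9**2 = 1/(11 - 5) - 2*81 = 1/6 - 162 = -971/6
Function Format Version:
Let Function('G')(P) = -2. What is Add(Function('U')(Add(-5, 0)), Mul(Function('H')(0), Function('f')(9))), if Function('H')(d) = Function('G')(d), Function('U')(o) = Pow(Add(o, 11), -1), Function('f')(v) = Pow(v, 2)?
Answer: Rational(-971, 6) ≈ -161.83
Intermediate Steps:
Function('U')(o) = Pow(Add(11, o), -1)
Function('H')(d) = -2
Add(Function('U')(Add(-5, 0)), Mul(Function('H')(0), Function('f')(9))) = Add(Pow(Add(11, Add(-5, 0)), -1), Mul(-2, Pow(9, 2))) = Add(Pow(Add(11, -5), -1), Mul(-2, 81)) = Add(Pow(6, -1), -162) = Add(Rational(1, 6), -162) = Rational(-971, 6)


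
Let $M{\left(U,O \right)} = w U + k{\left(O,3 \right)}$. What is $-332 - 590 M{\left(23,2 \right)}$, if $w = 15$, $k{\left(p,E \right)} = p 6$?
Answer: $-210962$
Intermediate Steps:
$k{\left(p,E \right)} = 6 p$
$M{\left(U,O \right)} = 6 O + 15 U$ ($M{\left(U,O \right)} = 15 U + 6 O = 6 O + 15 U$)
$-332 - 590 M{\left(23,2 \right)} = -332 - 590 \left(6 \cdot 2 + 15 \cdot 23\right) = -332 - 590 \left(12 + 345\right) = -332 - 210630 = -210962$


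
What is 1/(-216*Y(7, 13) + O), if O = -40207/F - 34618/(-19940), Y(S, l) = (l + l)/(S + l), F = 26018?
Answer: -64849865/18197471649 ≈ -0.0035637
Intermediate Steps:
Y(S, l) = 2*l/(S + l) (Y(S, l) = (2*l)/(S + l) = 2*l/(S + l))
O = 12370443/64849865 (O = -40207/26018 - 34618/(-19940) = -40207*1/26018 - 34618*(-1/19940) = -40207/26018 + 17309/9970 = 12370443/64849865 ≈ 0.19076)
1/(-216*Y(7, 13) + O) = 1/(-432*13/(7 + 13) + 12370443/64849865) = 1/(-432*13/20 + 12370443/64849865) = 1/(-216*13/10 + 12370443/64849865) = 1/(-1404/5 + 12370443/64849865) = 1/(-18197471649/64849865) = -64849865/18197471649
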